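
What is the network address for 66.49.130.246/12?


IP:   01000010.00110001.10000010.11110110
Mask: 11111111.11110000.00000000.00000000
AND operation:
Net:  01000010.00110000.00000000.00000000
Network: 66.48.0.0/12


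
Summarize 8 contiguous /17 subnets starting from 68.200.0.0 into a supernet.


Original prefix: /17
Number of subnets: 8 = 2^3
New prefix = 17 - 3 = 14
Supernet: 68.200.0.0/14


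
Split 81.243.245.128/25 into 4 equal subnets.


New prefix = 25 + 2 = 27
Each subnet has 32 addresses
  81.243.245.128/27
  81.243.245.160/27
  81.243.245.192/27
  81.243.245.224/27
Subnets: 81.243.245.128/27, 81.243.245.160/27, 81.243.245.192/27, 81.243.245.224/27


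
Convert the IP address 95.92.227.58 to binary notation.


95 = 01011111
92 = 01011100
227 = 11100011
58 = 00111010
Binary: 01011111.01011100.11100011.00111010


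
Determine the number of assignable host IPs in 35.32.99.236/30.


Host bits = 32 - 30 = 2
Total addresses = 2^2 = 4
Usable = total - 2 (network and broadcast)
Usable hosts: 2


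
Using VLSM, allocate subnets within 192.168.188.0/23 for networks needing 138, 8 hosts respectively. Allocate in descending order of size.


138 hosts -> /24 (254 usable): 192.168.188.0/24
8 hosts -> /28 (14 usable): 192.168.189.0/28
Allocation: 192.168.188.0/24 (138 hosts, 254 usable); 192.168.189.0/28 (8 hosts, 14 usable)


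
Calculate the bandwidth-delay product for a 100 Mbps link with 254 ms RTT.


BDP = bandwidth * RTT
= 100 Mbps * 254 ms
= 100 * 1e6 * 254 / 1000 bits
= 25400000 bits
= 3175000 bytes
= 3100.5859 KB
BDP = 25400000 bits (3175000 bytes)


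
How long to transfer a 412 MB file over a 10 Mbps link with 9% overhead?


Effective throughput = 10 * (1 - 9/100) = 9.1 Mbps
File size in Mb = 412 * 8 = 3296 Mb
Time = 3296 / 9.1
Time = 362.1978 seconds


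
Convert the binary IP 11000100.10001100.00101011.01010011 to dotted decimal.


11000100 = 196
10001100 = 140
00101011 = 43
01010011 = 83
IP: 196.140.43.83


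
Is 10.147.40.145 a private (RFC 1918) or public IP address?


RFC 1918 private ranges:
  10.0.0.0/8 (10.0.0.0 - 10.255.255.255)
  172.16.0.0/12 (172.16.0.0 - 172.31.255.255)
  192.168.0.0/16 (192.168.0.0 - 192.168.255.255)
Private (in 10.0.0.0/8)


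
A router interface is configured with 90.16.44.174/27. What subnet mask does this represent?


/27 means 27 network bits, 5 host bits
Binary: 11111111111111111111111111100000
Mask: 255.255.255.224


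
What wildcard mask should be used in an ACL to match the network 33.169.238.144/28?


Subnet mask: 255.255.255.240
Wildcard = 255.255.255.255 - subnet mask
255 - 255 = 0
255 - 255 = 0
255 - 255 = 0
255 - 240 = 15
Wildcard: 0.0.0.15


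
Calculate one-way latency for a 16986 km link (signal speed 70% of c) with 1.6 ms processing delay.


Speed = 0.7 * 3e5 km/s = 210000 km/s
Propagation delay = 16986 / 210000 = 0.0809 s = 80.8857 ms
Processing delay = 1.6 ms
Total one-way latency = 82.4857 ms


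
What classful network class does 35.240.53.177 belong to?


First octet: 35
Binary: 00100011
0xxxxxxx -> Class A (1-126)
Class A, default mask 255.0.0.0 (/8)


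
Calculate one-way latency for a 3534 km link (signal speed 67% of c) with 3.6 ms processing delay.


Speed = 0.67 * 3e5 km/s = 201000 km/s
Propagation delay = 3534 / 201000 = 0.0176 s = 17.5821 ms
Processing delay = 3.6 ms
Total one-way latency = 21.1821 ms


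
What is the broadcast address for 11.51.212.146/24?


Network: 11.51.212.0/24
Host bits = 8
Set all host bits to 1:
Broadcast: 11.51.212.255


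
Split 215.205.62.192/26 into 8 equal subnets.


New prefix = 26 + 3 = 29
Each subnet has 8 addresses
  215.205.62.192/29
  215.205.62.200/29
  215.205.62.208/29
  215.205.62.216/29
  215.205.62.224/29
  215.205.62.232/29
  215.205.62.240/29
  215.205.62.248/29
Subnets: 215.205.62.192/29, 215.205.62.200/29, 215.205.62.208/29, 215.205.62.216/29, 215.205.62.224/29, 215.205.62.232/29, 215.205.62.240/29, 215.205.62.248/29


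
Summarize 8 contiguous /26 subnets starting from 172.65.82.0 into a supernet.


Original prefix: /26
Number of subnets: 8 = 2^3
New prefix = 26 - 3 = 23
Supernet: 172.65.82.0/23


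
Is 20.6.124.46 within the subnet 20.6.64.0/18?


Subnet network: 20.6.64.0
Test IP AND mask: 20.6.64.0
Yes, 20.6.124.46 is in 20.6.64.0/18


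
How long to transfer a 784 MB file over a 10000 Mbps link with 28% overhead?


Effective throughput = 10000 * (1 - 28/100) = 7200 Mbps
File size in Mb = 784 * 8 = 6272 Mb
Time = 6272 / 7200
Time = 0.8711 seconds


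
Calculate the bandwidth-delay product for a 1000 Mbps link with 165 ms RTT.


BDP = bandwidth * RTT
= 1000 Mbps * 165 ms
= 1000 * 1e6 * 165 / 1000 bits
= 165000000 bits
= 20625000 bytes
= 20141.6016 KB
BDP = 165000000 bits (20625000 bytes)


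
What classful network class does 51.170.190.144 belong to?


First octet: 51
Binary: 00110011
0xxxxxxx -> Class A (1-126)
Class A, default mask 255.0.0.0 (/8)


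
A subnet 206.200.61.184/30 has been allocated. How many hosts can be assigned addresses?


Host bits = 32 - 30 = 2
Total addresses = 2^2 = 4
Usable = total - 2 (network and broadcast)
Usable hosts: 2


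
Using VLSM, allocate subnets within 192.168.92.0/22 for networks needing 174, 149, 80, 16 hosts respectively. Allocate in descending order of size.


174 hosts -> /24 (254 usable): 192.168.92.0/24
149 hosts -> /24 (254 usable): 192.168.93.0/24
80 hosts -> /25 (126 usable): 192.168.94.0/25
16 hosts -> /27 (30 usable): 192.168.94.128/27
Allocation: 192.168.92.0/24 (174 hosts, 254 usable); 192.168.93.0/24 (149 hosts, 254 usable); 192.168.94.0/25 (80 hosts, 126 usable); 192.168.94.128/27 (16 hosts, 30 usable)


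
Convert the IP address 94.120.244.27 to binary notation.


94 = 01011110
120 = 01111000
244 = 11110100
27 = 00011011
Binary: 01011110.01111000.11110100.00011011


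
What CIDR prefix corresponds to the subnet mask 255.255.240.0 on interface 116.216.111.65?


Binary: 11111111.11111111.11110000.00000000
Count leading 1s
Prefix: /20


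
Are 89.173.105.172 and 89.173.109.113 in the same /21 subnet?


Mask: 255.255.248.0
89.173.105.172 AND mask = 89.173.104.0
89.173.109.113 AND mask = 89.173.104.0
Yes, same subnet (89.173.104.0)


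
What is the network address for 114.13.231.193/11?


IP:   01110010.00001101.11100111.11000001
Mask: 11111111.11100000.00000000.00000000
AND operation:
Net:  01110010.00000000.00000000.00000000
Network: 114.0.0.0/11


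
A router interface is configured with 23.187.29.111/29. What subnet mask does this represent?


/29 means 29 network bits, 3 host bits
Binary: 11111111111111111111111111111000
Mask: 255.255.255.248


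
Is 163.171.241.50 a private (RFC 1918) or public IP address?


RFC 1918 private ranges:
  10.0.0.0/8 (10.0.0.0 - 10.255.255.255)
  172.16.0.0/12 (172.16.0.0 - 172.31.255.255)
  192.168.0.0/16 (192.168.0.0 - 192.168.255.255)
Public (not in any RFC 1918 range)


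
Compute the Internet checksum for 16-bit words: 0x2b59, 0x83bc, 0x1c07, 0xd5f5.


Sum all words (with carry folding):
+ 0x2b59 = 0x2b59
+ 0x83bc = 0xaf15
+ 0x1c07 = 0xcb1c
+ 0xd5f5 = 0xa112
One's complement: ~0xa112
Checksum = 0x5eed


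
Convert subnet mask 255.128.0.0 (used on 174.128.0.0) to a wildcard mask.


Subnet mask: 255.128.0.0
Wildcard = 255.255.255.255 - subnet mask
255 - 255 = 0
255 - 128 = 127
255 - 0 = 255
255 - 0 = 255
Wildcard: 0.127.255.255


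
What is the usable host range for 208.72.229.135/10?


Network: 208.64.0.0
Broadcast: 208.127.255.255
First usable = network + 1
Last usable = broadcast - 1
Range: 208.64.0.1 to 208.127.255.254


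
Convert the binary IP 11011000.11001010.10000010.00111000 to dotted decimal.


11011000 = 216
11001010 = 202
10000010 = 130
00111000 = 56
IP: 216.202.130.56


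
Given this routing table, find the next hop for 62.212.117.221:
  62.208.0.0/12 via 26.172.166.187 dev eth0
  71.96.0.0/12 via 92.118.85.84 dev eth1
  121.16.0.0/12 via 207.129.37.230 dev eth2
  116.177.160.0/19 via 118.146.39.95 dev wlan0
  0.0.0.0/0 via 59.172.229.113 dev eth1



Longest prefix match for 62.212.117.221:
  /12 62.208.0.0: MATCH
  /12 71.96.0.0: no
  /12 121.16.0.0: no
  /19 116.177.160.0: no
  /0 0.0.0.0: MATCH
Selected: next-hop 26.172.166.187 via eth0 (matched /12)


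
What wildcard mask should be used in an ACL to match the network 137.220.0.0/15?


Subnet mask: 255.254.0.0
Wildcard = 255.255.255.255 - subnet mask
255 - 255 = 0
255 - 254 = 1
255 - 0 = 255
255 - 0 = 255
Wildcard: 0.1.255.255


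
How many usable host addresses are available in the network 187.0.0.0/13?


Host bits = 32 - 13 = 19
Total addresses = 2^19 = 524288
Usable = total - 2 (network and broadcast)
Usable hosts: 524286


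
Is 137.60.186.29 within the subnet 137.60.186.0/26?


Subnet network: 137.60.186.0
Test IP AND mask: 137.60.186.0
Yes, 137.60.186.29 is in 137.60.186.0/26


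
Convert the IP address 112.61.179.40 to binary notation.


112 = 01110000
61 = 00111101
179 = 10110011
40 = 00101000
Binary: 01110000.00111101.10110011.00101000


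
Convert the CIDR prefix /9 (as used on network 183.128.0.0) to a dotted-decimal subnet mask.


/9 means 9 network bits, 23 host bits
Binary: 11111111100000000000000000000000
Mask: 255.128.0.0


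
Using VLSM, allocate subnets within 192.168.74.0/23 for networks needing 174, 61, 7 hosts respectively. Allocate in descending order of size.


174 hosts -> /24 (254 usable): 192.168.74.0/24
61 hosts -> /26 (62 usable): 192.168.75.0/26
7 hosts -> /28 (14 usable): 192.168.75.64/28
Allocation: 192.168.74.0/24 (174 hosts, 254 usable); 192.168.75.0/26 (61 hosts, 62 usable); 192.168.75.64/28 (7 hosts, 14 usable)


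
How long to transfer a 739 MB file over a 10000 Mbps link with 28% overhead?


Effective throughput = 10000 * (1 - 28/100) = 7200 Mbps
File size in Mb = 739 * 8 = 5912 Mb
Time = 5912 / 7200
Time = 0.8211 seconds


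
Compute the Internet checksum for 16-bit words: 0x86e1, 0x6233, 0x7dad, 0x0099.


Sum all words (with carry folding):
+ 0x86e1 = 0x86e1
+ 0x6233 = 0xe914
+ 0x7dad = 0x66c2
+ 0x0099 = 0x675b
One's complement: ~0x675b
Checksum = 0x98a4


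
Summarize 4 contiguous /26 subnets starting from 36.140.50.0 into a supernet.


Original prefix: /26
Number of subnets: 4 = 2^2
New prefix = 26 - 2 = 24
Supernet: 36.140.50.0/24


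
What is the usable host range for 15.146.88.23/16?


Network: 15.146.0.0
Broadcast: 15.146.255.255
First usable = network + 1
Last usable = broadcast - 1
Range: 15.146.0.1 to 15.146.255.254


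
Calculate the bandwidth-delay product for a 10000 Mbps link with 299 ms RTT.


BDP = bandwidth * RTT
= 10000 Mbps * 299 ms
= 10000 * 1e6 * 299 / 1000 bits
= 2990000000 bits
= 373750000 bytes
= 364990.2344 KB
BDP = 2990000000 bits (373750000 bytes)


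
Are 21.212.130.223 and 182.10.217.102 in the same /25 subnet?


Mask: 255.255.255.128
21.212.130.223 AND mask = 21.212.130.128
182.10.217.102 AND mask = 182.10.217.0
No, different subnets (21.212.130.128 vs 182.10.217.0)


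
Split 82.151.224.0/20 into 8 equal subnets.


New prefix = 20 + 3 = 23
Each subnet has 512 addresses
  82.151.224.0/23
  82.151.226.0/23
  82.151.228.0/23
  82.151.230.0/23
  82.151.232.0/23
  82.151.234.0/23
  82.151.236.0/23
  82.151.238.0/23
Subnets: 82.151.224.0/23, 82.151.226.0/23, 82.151.228.0/23, 82.151.230.0/23, 82.151.232.0/23, 82.151.234.0/23, 82.151.236.0/23, 82.151.238.0/23


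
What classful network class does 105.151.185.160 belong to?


First octet: 105
Binary: 01101001
0xxxxxxx -> Class A (1-126)
Class A, default mask 255.0.0.0 (/8)


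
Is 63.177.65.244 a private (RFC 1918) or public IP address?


RFC 1918 private ranges:
  10.0.0.0/8 (10.0.0.0 - 10.255.255.255)
  172.16.0.0/12 (172.16.0.0 - 172.31.255.255)
  192.168.0.0/16 (192.168.0.0 - 192.168.255.255)
Public (not in any RFC 1918 range)


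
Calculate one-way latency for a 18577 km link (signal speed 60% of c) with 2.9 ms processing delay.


Speed = 0.6 * 3e5 km/s = 180000 km/s
Propagation delay = 18577 / 180000 = 0.1032 s = 103.2056 ms
Processing delay = 2.9 ms
Total one-way latency = 106.1056 ms


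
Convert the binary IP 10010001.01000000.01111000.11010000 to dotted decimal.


10010001 = 145
01000000 = 64
01111000 = 120
11010000 = 208
IP: 145.64.120.208


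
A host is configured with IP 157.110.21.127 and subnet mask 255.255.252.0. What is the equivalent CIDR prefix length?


Binary: 11111111.11111111.11111100.00000000
Count leading 1s
Prefix: /22


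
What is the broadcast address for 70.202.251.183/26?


Network: 70.202.251.128/26
Host bits = 6
Set all host bits to 1:
Broadcast: 70.202.251.191


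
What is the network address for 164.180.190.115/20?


IP:   10100100.10110100.10111110.01110011
Mask: 11111111.11111111.11110000.00000000
AND operation:
Net:  10100100.10110100.10110000.00000000
Network: 164.180.176.0/20


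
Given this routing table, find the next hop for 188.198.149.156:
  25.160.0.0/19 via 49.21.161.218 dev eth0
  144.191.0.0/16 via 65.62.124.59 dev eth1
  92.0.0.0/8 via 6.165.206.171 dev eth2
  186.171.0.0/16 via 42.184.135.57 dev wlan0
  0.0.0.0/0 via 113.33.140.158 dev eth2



Longest prefix match for 188.198.149.156:
  /19 25.160.0.0: no
  /16 144.191.0.0: no
  /8 92.0.0.0: no
  /16 186.171.0.0: no
  /0 0.0.0.0: MATCH
Selected: next-hop 113.33.140.158 via eth2 (matched /0)


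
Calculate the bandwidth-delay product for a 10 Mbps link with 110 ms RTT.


BDP = bandwidth * RTT
= 10 Mbps * 110 ms
= 10 * 1e6 * 110 / 1000 bits
= 1100000 bits
= 137500 bytes
= 134.2773 KB
BDP = 1100000 bits (137500 bytes)


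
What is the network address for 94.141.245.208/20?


IP:   01011110.10001101.11110101.11010000
Mask: 11111111.11111111.11110000.00000000
AND operation:
Net:  01011110.10001101.11110000.00000000
Network: 94.141.240.0/20


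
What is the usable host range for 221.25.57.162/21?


Network: 221.25.56.0
Broadcast: 221.25.63.255
First usable = network + 1
Last usable = broadcast - 1
Range: 221.25.56.1 to 221.25.63.254


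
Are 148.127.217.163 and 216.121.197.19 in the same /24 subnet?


Mask: 255.255.255.0
148.127.217.163 AND mask = 148.127.217.0
216.121.197.19 AND mask = 216.121.197.0
No, different subnets (148.127.217.0 vs 216.121.197.0)


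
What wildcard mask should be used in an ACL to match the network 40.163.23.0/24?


Subnet mask: 255.255.255.0
Wildcard = 255.255.255.255 - subnet mask
255 - 255 = 0
255 - 255 = 0
255 - 255 = 0
255 - 0 = 255
Wildcard: 0.0.0.255


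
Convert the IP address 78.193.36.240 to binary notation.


78 = 01001110
193 = 11000001
36 = 00100100
240 = 11110000
Binary: 01001110.11000001.00100100.11110000


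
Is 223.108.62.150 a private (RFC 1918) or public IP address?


RFC 1918 private ranges:
  10.0.0.0/8 (10.0.0.0 - 10.255.255.255)
  172.16.0.0/12 (172.16.0.0 - 172.31.255.255)
  192.168.0.0/16 (192.168.0.0 - 192.168.255.255)
Public (not in any RFC 1918 range)


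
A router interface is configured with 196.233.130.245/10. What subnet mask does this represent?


/10 means 10 network bits, 22 host bits
Binary: 11111111110000000000000000000000
Mask: 255.192.0.0


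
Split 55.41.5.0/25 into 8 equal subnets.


New prefix = 25 + 3 = 28
Each subnet has 16 addresses
  55.41.5.0/28
  55.41.5.16/28
  55.41.5.32/28
  55.41.5.48/28
  55.41.5.64/28
  55.41.5.80/28
  55.41.5.96/28
  55.41.5.112/28
Subnets: 55.41.5.0/28, 55.41.5.16/28, 55.41.5.32/28, 55.41.5.48/28, 55.41.5.64/28, 55.41.5.80/28, 55.41.5.96/28, 55.41.5.112/28


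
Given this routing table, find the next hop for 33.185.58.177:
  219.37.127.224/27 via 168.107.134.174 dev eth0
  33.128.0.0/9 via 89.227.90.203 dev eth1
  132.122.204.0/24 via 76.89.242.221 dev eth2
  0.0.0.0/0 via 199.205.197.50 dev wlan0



Longest prefix match for 33.185.58.177:
  /27 219.37.127.224: no
  /9 33.128.0.0: MATCH
  /24 132.122.204.0: no
  /0 0.0.0.0: MATCH
Selected: next-hop 89.227.90.203 via eth1 (matched /9)


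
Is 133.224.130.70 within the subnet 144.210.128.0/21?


Subnet network: 144.210.128.0
Test IP AND mask: 133.224.128.0
No, 133.224.130.70 is not in 144.210.128.0/21


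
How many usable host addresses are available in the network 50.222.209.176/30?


Host bits = 32 - 30 = 2
Total addresses = 2^2 = 4
Usable = total - 2 (network and broadcast)
Usable hosts: 2


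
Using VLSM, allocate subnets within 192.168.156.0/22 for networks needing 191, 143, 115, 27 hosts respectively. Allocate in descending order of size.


191 hosts -> /24 (254 usable): 192.168.156.0/24
143 hosts -> /24 (254 usable): 192.168.157.0/24
115 hosts -> /25 (126 usable): 192.168.158.0/25
27 hosts -> /27 (30 usable): 192.168.158.128/27
Allocation: 192.168.156.0/24 (191 hosts, 254 usable); 192.168.157.0/24 (143 hosts, 254 usable); 192.168.158.0/25 (115 hosts, 126 usable); 192.168.158.128/27 (27 hosts, 30 usable)


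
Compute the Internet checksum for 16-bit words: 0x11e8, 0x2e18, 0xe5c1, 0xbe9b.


Sum all words (with carry folding):
+ 0x11e8 = 0x11e8
+ 0x2e18 = 0x4000
+ 0xe5c1 = 0x25c2
+ 0xbe9b = 0xe45d
One's complement: ~0xe45d
Checksum = 0x1ba2


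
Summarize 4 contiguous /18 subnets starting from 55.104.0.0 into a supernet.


Original prefix: /18
Number of subnets: 4 = 2^2
New prefix = 18 - 2 = 16
Supernet: 55.104.0.0/16


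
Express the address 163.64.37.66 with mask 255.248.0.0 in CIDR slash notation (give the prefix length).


Binary: 11111111.11111000.00000000.00000000
Count leading 1s
Prefix: /13


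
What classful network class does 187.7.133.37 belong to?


First octet: 187
Binary: 10111011
10xxxxxx -> Class B (128-191)
Class B, default mask 255.255.0.0 (/16)


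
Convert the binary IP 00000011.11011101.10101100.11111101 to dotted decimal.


00000011 = 3
11011101 = 221
10101100 = 172
11111101 = 253
IP: 3.221.172.253


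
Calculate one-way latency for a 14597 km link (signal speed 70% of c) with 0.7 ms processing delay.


Speed = 0.7 * 3e5 km/s = 210000 km/s
Propagation delay = 14597 / 210000 = 0.0695 s = 69.5095 ms
Processing delay = 0.7 ms
Total one-way latency = 70.2095 ms


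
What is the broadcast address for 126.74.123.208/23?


Network: 126.74.122.0/23
Host bits = 9
Set all host bits to 1:
Broadcast: 126.74.123.255


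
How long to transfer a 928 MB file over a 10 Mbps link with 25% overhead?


Effective throughput = 10 * (1 - 25/100) = 7.5 Mbps
File size in Mb = 928 * 8 = 7424 Mb
Time = 7424 / 7.5
Time = 989.8667 seconds


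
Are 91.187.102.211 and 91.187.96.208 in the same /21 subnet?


Mask: 255.255.248.0
91.187.102.211 AND mask = 91.187.96.0
91.187.96.208 AND mask = 91.187.96.0
Yes, same subnet (91.187.96.0)


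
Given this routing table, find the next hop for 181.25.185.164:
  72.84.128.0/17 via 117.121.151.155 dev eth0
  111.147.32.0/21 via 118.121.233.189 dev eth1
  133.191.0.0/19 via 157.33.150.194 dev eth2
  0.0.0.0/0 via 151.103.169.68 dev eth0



Longest prefix match for 181.25.185.164:
  /17 72.84.128.0: no
  /21 111.147.32.0: no
  /19 133.191.0.0: no
  /0 0.0.0.0: MATCH
Selected: next-hop 151.103.169.68 via eth0 (matched /0)


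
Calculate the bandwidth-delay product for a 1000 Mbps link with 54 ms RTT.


BDP = bandwidth * RTT
= 1000 Mbps * 54 ms
= 1000 * 1e6 * 54 / 1000 bits
= 54000000 bits
= 6750000 bytes
= 6591.7969 KB
BDP = 54000000 bits (6750000 bytes)


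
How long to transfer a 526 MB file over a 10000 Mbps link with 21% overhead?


Effective throughput = 10000 * (1 - 21/100) = 7900 Mbps
File size in Mb = 526 * 8 = 4208 Mb
Time = 4208 / 7900
Time = 0.5327 seconds


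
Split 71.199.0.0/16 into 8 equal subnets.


New prefix = 16 + 3 = 19
Each subnet has 8192 addresses
  71.199.0.0/19
  71.199.32.0/19
  71.199.64.0/19
  71.199.96.0/19
  71.199.128.0/19
  71.199.160.0/19
  71.199.192.0/19
  71.199.224.0/19
Subnets: 71.199.0.0/19, 71.199.32.0/19, 71.199.64.0/19, 71.199.96.0/19, 71.199.128.0/19, 71.199.160.0/19, 71.199.192.0/19, 71.199.224.0/19


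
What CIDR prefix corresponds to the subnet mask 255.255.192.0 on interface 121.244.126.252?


Binary: 11111111.11111111.11000000.00000000
Count leading 1s
Prefix: /18


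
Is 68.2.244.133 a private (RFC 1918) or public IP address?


RFC 1918 private ranges:
  10.0.0.0/8 (10.0.0.0 - 10.255.255.255)
  172.16.0.0/12 (172.16.0.0 - 172.31.255.255)
  192.168.0.0/16 (192.168.0.0 - 192.168.255.255)
Public (not in any RFC 1918 range)


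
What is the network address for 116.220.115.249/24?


IP:   01110100.11011100.01110011.11111001
Mask: 11111111.11111111.11111111.00000000
AND operation:
Net:  01110100.11011100.01110011.00000000
Network: 116.220.115.0/24


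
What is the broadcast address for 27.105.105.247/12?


Network: 27.96.0.0/12
Host bits = 20
Set all host bits to 1:
Broadcast: 27.111.255.255


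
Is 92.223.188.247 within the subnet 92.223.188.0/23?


Subnet network: 92.223.188.0
Test IP AND mask: 92.223.188.0
Yes, 92.223.188.247 is in 92.223.188.0/23


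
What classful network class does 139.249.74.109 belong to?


First octet: 139
Binary: 10001011
10xxxxxx -> Class B (128-191)
Class B, default mask 255.255.0.0 (/16)


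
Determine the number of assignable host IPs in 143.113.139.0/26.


Host bits = 32 - 26 = 6
Total addresses = 2^6 = 64
Usable = total - 2 (network and broadcast)
Usable hosts: 62


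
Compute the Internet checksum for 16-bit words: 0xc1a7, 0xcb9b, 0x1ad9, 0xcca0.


Sum all words (with carry folding):
+ 0xc1a7 = 0xc1a7
+ 0xcb9b = 0x8d43
+ 0x1ad9 = 0xa81c
+ 0xcca0 = 0x74bd
One's complement: ~0x74bd
Checksum = 0x8b42


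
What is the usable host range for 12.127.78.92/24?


Network: 12.127.78.0
Broadcast: 12.127.78.255
First usable = network + 1
Last usable = broadcast - 1
Range: 12.127.78.1 to 12.127.78.254


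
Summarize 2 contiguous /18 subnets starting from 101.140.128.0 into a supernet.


Original prefix: /18
Number of subnets: 2 = 2^1
New prefix = 18 - 1 = 17
Supernet: 101.140.128.0/17


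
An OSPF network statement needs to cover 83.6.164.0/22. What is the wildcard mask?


Subnet mask: 255.255.252.0
Wildcard = 255.255.255.255 - subnet mask
255 - 255 = 0
255 - 255 = 0
255 - 252 = 3
255 - 0 = 255
Wildcard: 0.0.3.255


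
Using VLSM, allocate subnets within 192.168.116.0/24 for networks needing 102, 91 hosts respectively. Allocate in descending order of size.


102 hosts -> /25 (126 usable): 192.168.116.0/25
91 hosts -> /25 (126 usable): 192.168.116.128/25
Allocation: 192.168.116.0/25 (102 hosts, 126 usable); 192.168.116.128/25 (91 hosts, 126 usable)


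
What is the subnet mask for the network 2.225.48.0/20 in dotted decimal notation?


/20 means 20 network bits, 12 host bits
Binary: 11111111111111111111000000000000
Mask: 255.255.240.0


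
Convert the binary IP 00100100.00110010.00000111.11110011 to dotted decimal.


00100100 = 36
00110010 = 50
00000111 = 7
11110011 = 243
IP: 36.50.7.243


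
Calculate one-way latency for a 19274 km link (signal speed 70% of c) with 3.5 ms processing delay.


Speed = 0.7 * 3e5 km/s = 210000 km/s
Propagation delay = 19274 / 210000 = 0.0918 s = 91.781 ms
Processing delay = 3.5 ms
Total one-way latency = 95.281 ms


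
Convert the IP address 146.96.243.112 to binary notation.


146 = 10010010
96 = 01100000
243 = 11110011
112 = 01110000
Binary: 10010010.01100000.11110011.01110000


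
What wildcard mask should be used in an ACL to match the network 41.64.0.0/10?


Subnet mask: 255.192.0.0
Wildcard = 255.255.255.255 - subnet mask
255 - 255 = 0
255 - 192 = 63
255 - 0 = 255
255 - 0 = 255
Wildcard: 0.63.255.255


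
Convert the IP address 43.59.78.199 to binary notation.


43 = 00101011
59 = 00111011
78 = 01001110
199 = 11000111
Binary: 00101011.00111011.01001110.11000111


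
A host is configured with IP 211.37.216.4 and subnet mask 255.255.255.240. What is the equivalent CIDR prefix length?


Binary: 11111111.11111111.11111111.11110000
Count leading 1s
Prefix: /28


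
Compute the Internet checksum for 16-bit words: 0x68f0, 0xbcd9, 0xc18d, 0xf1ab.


Sum all words (with carry folding):
+ 0x68f0 = 0x68f0
+ 0xbcd9 = 0x25ca
+ 0xc18d = 0xe757
+ 0xf1ab = 0xd903
One's complement: ~0xd903
Checksum = 0x26fc


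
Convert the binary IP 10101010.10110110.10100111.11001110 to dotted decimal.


10101010 = 170
10110110 = 182
10100111 = 167
11001110 = 206
IP: 170.182.167.206


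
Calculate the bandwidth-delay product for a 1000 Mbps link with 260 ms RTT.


BDP = bandwidth * RTT
= 1000 Mbps * 260 ms
= 1000 * 1e6 * 260 / 1000 bits
= 260000000 bits
= 32500000 bytes
= 31738.2812 KB
BDP = 260000000 bits (32500000 bytes)


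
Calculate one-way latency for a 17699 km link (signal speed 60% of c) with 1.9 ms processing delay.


Speed = 0.6 * 3e5 km/s = 180000 km/s
Propagation delay = 17699 / 180000 = 0.0983 s = 98.3278 ms
Processing delay = 1.9 ms
Total one-way latency = 100.2278 ms


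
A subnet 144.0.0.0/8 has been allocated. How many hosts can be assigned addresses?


Host bits = 32 - 8 = 24
Total addresses = 2^24 = 16777216
Usable = total - 2 (network and broadcast)
Usable hosts: 16777214


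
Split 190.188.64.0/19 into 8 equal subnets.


New prefix = 19 + 3 = 22
Each subnet has 1024 addresses
  190.188.64.0/22
  190.188.68.0/22
  190.188.72.0/22
  190.188.76.0/22
  190.188.80.0/22
  190.188.84.0/22
  190.188.88.0/22
  190.188.92.0/22
Subnets: 190.188.64.0/22, 190.188.68.0/22, 190.188.72.0/22, 190.188.76.0/22, 190.188.80.0/22, 190.188.84.0/22, 190.188.88.0/22, 190.188.92.0/22


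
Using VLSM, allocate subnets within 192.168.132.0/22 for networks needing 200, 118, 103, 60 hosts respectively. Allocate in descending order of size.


200 hosts -> /24 (254 usable): 192.168.132.0/24
118 hosts -> /25 (126 usable): 192.168.133.0/25
103 hosts -> /25 (126 usable): 192.168.133.128/25
60 hosts -> /26 (62 usable): 192.168.134.0/26
Allocation: 192.168.132.0/24 (200 hosts, 254 usable); 192.168.133.0/25 (118 hosts, 126 usable); 192.168.133.128/25 (103 hosts, 126 usable); 192.168.134.0/26 (60 hosts, 62 usable)


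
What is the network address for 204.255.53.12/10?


IP:   11001100.11111111.00110101.00001100
Mask: 11111111.11000000.00000000.00000000
AND operation:
Net:  11001100.11000000.00000000.00000000
Network: 204.192.0.0/10


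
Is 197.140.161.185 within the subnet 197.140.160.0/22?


Subnet network: 197.140.160.0
Test IP AND mask: 197.140.160.0
Yes, 197.140.161.185 is in 197.140.160.0/22


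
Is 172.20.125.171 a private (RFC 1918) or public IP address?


RFC 1918 private ranges:
  10.0.0.0/8 (10.0.0.0 - 10.255.255.255)
  172.16.0.0/12 (172.16.0.0 - 172.31.255.255)
  192.168.0.0/16 (192.168.0.0 - 192.168.255.255)
Private (in 172.16.0.0/12)


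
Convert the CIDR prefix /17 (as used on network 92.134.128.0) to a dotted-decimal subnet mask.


/17 means 17 network bits, 15 host bits
Binary: 11111111111111111000000000000000
Mask: 255.255.128.0


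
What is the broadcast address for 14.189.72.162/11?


Network: 14.160.0.0/11
Host bits = 21
Set all host bits to 1:
Broadcast: 14.191.255.255


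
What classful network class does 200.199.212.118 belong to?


First octet: 200
Binary: 11001000
110xxxxx -> Class C (192-223)
Class C, default mask 255.255.255.0 (/24)


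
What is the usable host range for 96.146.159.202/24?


Network: 96.146.159.0
Broadcast: 96.146.159.255
First usable = network + 1
Last usable = broadcast - 1
Range: 96.146.159.1 to 96.146.159.254


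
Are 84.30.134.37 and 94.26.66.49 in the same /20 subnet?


Mask: 255.255.240.0
84.30.134.37 AND mask = 84.30.128.0
94.26.66.49 AND mask = 94.26.64.0
No, different subnets (84.30.128.0 vs 94.26.64.0)


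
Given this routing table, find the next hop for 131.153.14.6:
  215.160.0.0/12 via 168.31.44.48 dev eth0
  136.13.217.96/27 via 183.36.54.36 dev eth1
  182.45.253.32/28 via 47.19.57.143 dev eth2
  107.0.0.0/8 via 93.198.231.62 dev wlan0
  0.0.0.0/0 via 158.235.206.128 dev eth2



Longest prefix match for 131.153.14.6:
  /12 215.160.0.0: no
  /27 136.13.217.96: no
  /28 182.45.253.32: no
  /8 107.0.0.0: no
  /0 0.0.0.0: MATCH
Selected: next-hop 158.235.206.128 via eth2 (matched /0)


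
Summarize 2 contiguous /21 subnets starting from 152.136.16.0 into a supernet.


Original prefix: /21
Number of subnets: 2 = 2^1
New prefix = 21 - 1 = 20
Supernet: 152.136.16.0/20


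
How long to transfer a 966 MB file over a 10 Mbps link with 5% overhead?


Effective throughput = 10 * (1 - 5/100) = 9.5 Mbps
File size in Mb = 966 * 8 = 7728 Mb
Time = 7728 / 9.5
Time = 813.4737 seconds


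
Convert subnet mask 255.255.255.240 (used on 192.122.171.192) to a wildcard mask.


Subnet mask: 255.255.255.240
Wildcard = 255.255.255.255 - subnet mask
255 - 255 = 0
255 - 255 = 0
255 - 255 = 0
255 - 240 = 15
Wildcard: 0.0.0.15


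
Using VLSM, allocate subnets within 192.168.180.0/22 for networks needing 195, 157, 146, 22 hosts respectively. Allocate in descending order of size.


195 hosts -> /24 (254 usable): 192.168.180.0/24
157 hosts -> /24 (254 usable): 192.168.181.0/24
146 hosts -> /24 (254 usable): 192.168.182.0/24
22 hosts -> /27 (30 usable): 192.168.183.0/27
Allocation: 192.168.180.0/24 (195 hosts, 254 usable); 192.168.181.0/24 (157 hosts, 254 usable); 192.168.182.0/24 (146 hosts, 254 usable); 192.168.183.0/27 (22 hosts, 30 usable)


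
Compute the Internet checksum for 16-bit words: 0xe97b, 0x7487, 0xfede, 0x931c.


Sum all words (with carry folding):
+ 0xe97b = 0xe97b
+ 0x7487 = 0x5e03
+ 0xfede = 0x5ce2
+ 0x931c = 0xeffe
One's complement: ~0xeffe
Checksum = 0x1001


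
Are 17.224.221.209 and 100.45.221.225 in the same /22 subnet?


Mask: 255.255.252.0
17.224.221.209 AND mask = 17.224.220.0
100.45.221.225 AND mask = 100.45.220.0
No, different subnets (17.224.220.0 vs 100.45.220.0)


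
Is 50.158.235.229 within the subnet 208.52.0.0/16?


Subnet network: 208.52.0.0
Test IP AND mask: 50.158.0.0
No, 50.158.235.229 is not in 208.52.0.0/16


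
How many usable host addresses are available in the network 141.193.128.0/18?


Host bits = 32 - 18 = 14
Total addresses = 2^14 = 16384
Usable = total - 2 (network and broadcast)
Usable hosts: 16382


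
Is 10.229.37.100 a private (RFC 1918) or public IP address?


RFC 1918 private ranges:
  10.0.0.0/8 (10.0.0.0 - 10.255.255.255)
  172.16.0.0/12 (172.16.0.0 - 172.31.255.255)
  192.168.0.0/16 (192.168.0.0 - 192.168.255.255)
Private (in 10.0.0.0/8)


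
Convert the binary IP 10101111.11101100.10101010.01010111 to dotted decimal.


10101111 = 175
11101100 = 236
10101010 = 170
01010111 = 87
IP: 175.236.170.87


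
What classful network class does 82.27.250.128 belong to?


First octet: 82
Binary: 01010010
0xxxxxxx -> Class A (1-126)
Class A, default mask 255.0.0.0 (/8)


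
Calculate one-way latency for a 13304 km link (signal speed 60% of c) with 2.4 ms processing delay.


Speed = 0.6 * 3e5 km/s = 180000 km/s
Propagation delay = 13304 / 180000 = 0.0739 s = 73.9111 ms
Processing delay = 2.4 ms
Total one-way latency = 76.3111 ms


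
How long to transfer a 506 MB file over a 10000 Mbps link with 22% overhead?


Effective throughput = 10000 * (1 - 22/100) = 7800 Mbps
File size in Mb = 506 * 8 = 4048 Mb
Time = 4048 / 7800
Time = 0.519 seconds


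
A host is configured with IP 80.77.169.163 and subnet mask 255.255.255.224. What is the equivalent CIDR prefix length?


Binary: 11111111.11111111.11111111.11100000
Count leading 1s
Prefix: /27


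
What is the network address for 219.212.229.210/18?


IP:   11011011.11010100.11100101.11010010
Mask: 11111111.11111111.11000000.00000000
AND operation:
Net:  11011011.11010100.11000000.00000000
Network: 219.212.192.0/18


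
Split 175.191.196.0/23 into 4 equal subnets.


New prefix = 23 + 2 = 25
Each subnet has 128 addresses
  175.191.196.0/25
  175.191.196.128/25
  175.191.197.0/25
  175.191.197.128/25
Subnets: 175.191.196.0/25, 175.191.196.128/25, 175.191.197.0/25, 175.191.197.128/25


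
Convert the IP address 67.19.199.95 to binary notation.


67 = 01000011
19 = 00010011
199 = 11000111
95 = 01011111
Binary: 01000011.00010011.11000111.01011111


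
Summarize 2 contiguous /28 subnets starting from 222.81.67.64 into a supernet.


Original prefix: /28
Number of subnets: 2 = 2^1
New prefix = 28 - 1 = 27
Supernet: 222.81.67.64/27


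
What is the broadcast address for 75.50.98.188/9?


Network: 75.0.0.0/9
Host bits = 23
Set all host bits to 1:
Broadcast: 75.127.255.255


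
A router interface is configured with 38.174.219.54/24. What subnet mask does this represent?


/24 means 24 network bits, 8 host bits
Binary: 11111111111111111111111100000000
Mask: 255.255.255.0


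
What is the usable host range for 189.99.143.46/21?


Network: 189.99.136.0
Broadcast: 189.99.143.255
First usable = network + 1
Last usable = broadcast - 1
Range: 189.99.136.1 to 189.99.143.254


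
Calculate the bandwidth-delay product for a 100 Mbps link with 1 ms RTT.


BDP = bandwidth * RTT
= 100 Mbps * 1 ms
= 100 * 1e6 * 1 / 1000 bits
= 100000 bits
= 12500 bytes
= 12.207 KB
BDP = 100000 bits (12500 bytes)


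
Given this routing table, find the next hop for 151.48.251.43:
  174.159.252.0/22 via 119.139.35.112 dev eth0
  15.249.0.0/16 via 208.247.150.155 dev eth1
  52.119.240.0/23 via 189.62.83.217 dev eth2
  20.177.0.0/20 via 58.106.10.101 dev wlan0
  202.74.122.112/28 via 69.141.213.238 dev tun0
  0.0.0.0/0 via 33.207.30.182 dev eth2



Longest prefix match for 151.48.251.43:
  /22 174.159.252.0: no
  /16 15.249.0.0: no
  /23 52.119.240.0: no
  /20 20.177.0.0: no
  /28 202.74.122.112: no
  /0 0.0.0.0: MATCH
Selected: next-hop 33.207.30.182 via eth2 (matched /0)


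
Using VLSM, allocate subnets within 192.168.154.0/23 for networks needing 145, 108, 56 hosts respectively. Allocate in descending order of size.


145 hosts -> /24 (254 usable): 192.168.154.0/24
108 hosts -> /25 (126 usable): 192.168.155.0/25
56 hosts -> /26 (62 usable): 192.168.155.128/26
Allocation: 192.168.154.0/24 (145 hosts, 254 usable); 192.168.155.0/25 (108 hosts, 126 usable); 192.168.155.128/26 (56 hosts, 62 usable)


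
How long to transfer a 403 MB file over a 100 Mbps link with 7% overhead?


Effective throughput = 100 * (1 - 7/100) = 93 Mbps
File size in Mb = 403 * 8 = 3224 Mb
Time = 3224 / 93
Time = 34.6667 seconds


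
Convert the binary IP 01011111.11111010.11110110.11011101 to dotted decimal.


01011111 = 95
11111010 = 250
11110110 = 246
11011101 = 221
IP: 95.250.246.221


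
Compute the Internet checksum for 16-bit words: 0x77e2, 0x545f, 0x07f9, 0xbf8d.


Sum all words (with carry folding):
+ 0x77e2 = 0x77e2
+ 0x545f = 0xcc41
+ 0x07f9 = 0xd43a
+ 0xbf8d = 0x93c8
One's complement: ~0x93c8
Checksum = 0x6c37


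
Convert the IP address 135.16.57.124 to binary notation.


135 = 10000111
16 = 00010000
57 = 00111001
124 = 01111100
Binary: 10000111.00010000.00111001.01111100


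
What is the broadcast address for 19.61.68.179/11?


Network: 19.32.0.0/11
Host bits = 21
Set all host bits to 1:
Broadcast: 19.63.255.255


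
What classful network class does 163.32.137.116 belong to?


First octet: 163
Binary: 10100011
10xxxxxx -> Class B (128-191)
Class B, default mask 255.255.0.0 (/16)


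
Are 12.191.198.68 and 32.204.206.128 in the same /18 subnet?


Mask: 255.255.192.0
12.191.198.68 AND mask = 12.191.192.0
32.204.206.128 AND mask = 32.204.192.0
No, different subnets (12.191.192.0 vs 32.204.192.0)


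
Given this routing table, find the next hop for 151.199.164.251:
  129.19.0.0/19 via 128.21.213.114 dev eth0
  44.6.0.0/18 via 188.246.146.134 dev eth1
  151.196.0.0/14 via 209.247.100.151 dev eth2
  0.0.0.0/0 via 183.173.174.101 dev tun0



Longest prefix match for 151.199.164.251:
  /19 129.19.0.0: no
  /18 44.6.0.0: no
  /14 151.196.0.0: MATCH
  /0 0.0.0.0: MATCH
Selected: next-hop 209.247.100.151 via eth2 (matched /14)


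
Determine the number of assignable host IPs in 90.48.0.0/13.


Host bits = 32 - 13 = 19
Total addresses = 2^19 = 524288
Usable = total - 2 (network and broadcast)
Usable hosts: 524286


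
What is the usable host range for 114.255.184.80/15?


Network: 114.254.0.0
Broadcast: 114.255.255.255
First usable = network + 1
Last usable = broadcast - 1
Range: 114.254.0.1 to 114.255.255.254


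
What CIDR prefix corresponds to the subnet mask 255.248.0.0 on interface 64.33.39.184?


Binary: 11111111.11111000.00000000.00000000
Count leading 1s
Prefix: /13


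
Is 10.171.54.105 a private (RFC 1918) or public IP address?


RFC 1918 private ranges:
  10.0.0.0/8 (10.0.0.0 - 10.255.255.255)
  172.16.0.0/12 (172.16.0.0 - 172.31.255.255)
  192.168.0.0/16 (192.168.0.0 - 192.168.255.255)
Private (in 10.0.0.0/8)


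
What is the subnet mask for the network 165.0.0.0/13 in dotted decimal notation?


/13 means 13 network bits, 19 host bits
Binary: 11111111111110000000000000000000
Mask: 255.248.0.0


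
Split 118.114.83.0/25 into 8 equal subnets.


New prefix = 25 + 3 = 28
Each subnet has 16 addresses
  118.114.83.0/28
  118.114.83.16/28
  118.114.83.32/28
  118.114.83.48/28
  118.114.83.64/28
  118.114.83.80/28
  118.114.83.96/28
  118.114.83.112/28
Subnets: 118.114.83.0/28, 118.114.83.16/28, 118.114.83.32/28, 118.114.83.48/28, 118.114.83.64/28, 118.114.83.80/28, 118.114.83.96/28, 118.114.83.112/28


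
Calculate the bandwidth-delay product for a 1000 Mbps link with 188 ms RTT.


BDP = bandwidth * RTT
= 1000 Mbps * 188 ms
= 1000 * 1e6 * 188 / 1000 bits
= 188000000 bits
= 23500000 bytes
= 22949.2188 KB
BDP = 188000000 bits (23500000 bytes)


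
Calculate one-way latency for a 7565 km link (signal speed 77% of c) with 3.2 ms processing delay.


Speed = 0.77 * 3e5 km/s = 231000 km/s
Propagation delay = 7565 / 231000 = 0.0327 s = 32.7489 ms
Processing delay = 3.2 ms
Total one-way latency = 35.9489 ms


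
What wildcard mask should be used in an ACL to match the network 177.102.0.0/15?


Subnet mask: 255.254.0.0
Wildcard = 255.255.255.255 - subnet mask
255 - 255 = 0
255 - 254 = 1
255 - 0 = 255
255 - 0 = 255
Wildcard: 0.1.255.255


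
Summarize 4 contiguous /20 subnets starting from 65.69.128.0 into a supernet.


Original prefix: /20
Number of subnets: 4 = 2^2
New prefix = 20 - 2 = 18
Supernet: 65.69.128.0/18


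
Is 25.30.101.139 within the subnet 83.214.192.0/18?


Subnet network: 83.214.192.0
Test IP AND mask: 25.30.64.0
No, 25.30.101.139 is not in 83.214.192.0/18


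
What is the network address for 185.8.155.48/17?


IP:   10111001.00001000.10011011.00110000
Mask: 11111111.11111111.10000000.00000000
AND operation:
Net:  10111001.00001000.10000000.00000000
Network: 185.8.128.0/17


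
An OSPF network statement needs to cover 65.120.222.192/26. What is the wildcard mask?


Subnet mask: 255.255.255.192
Wildcard = 255.255.255.255 - subnet mask
255 - 255 = 0
255 - 255 = 0
255 - 255 = 0
255 - 192 = 63
Wildcard: 0.0.0.63


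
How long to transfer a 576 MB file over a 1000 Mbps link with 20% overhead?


Effective throughput = 1000 * (1 - 20/100) = 800 Mbps
File size in Mb = 576 * 8 = 4608 Mb
Time = 4608 / 800
Time = 5.76 seconds


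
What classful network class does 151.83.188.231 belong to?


First octet: 151
Binary: 10010111
10xxxxxx -> Class B (128-191)
Class B, default mask 255.255.0.0 (/16)


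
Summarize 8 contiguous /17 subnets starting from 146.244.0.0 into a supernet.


Original prefix: /17
Number of subnets: 8 = 2^3
New prefix = 17 - 3 = 14
Supernet: 146.244.0.0/14


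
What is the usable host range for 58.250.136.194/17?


Network: 58.250.128.0
Broadcast: 58.250.255.255
First usable = network + 1
Last usable = broadcast - 1
Range: 58.250.128.1 to 58.250.255.254
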